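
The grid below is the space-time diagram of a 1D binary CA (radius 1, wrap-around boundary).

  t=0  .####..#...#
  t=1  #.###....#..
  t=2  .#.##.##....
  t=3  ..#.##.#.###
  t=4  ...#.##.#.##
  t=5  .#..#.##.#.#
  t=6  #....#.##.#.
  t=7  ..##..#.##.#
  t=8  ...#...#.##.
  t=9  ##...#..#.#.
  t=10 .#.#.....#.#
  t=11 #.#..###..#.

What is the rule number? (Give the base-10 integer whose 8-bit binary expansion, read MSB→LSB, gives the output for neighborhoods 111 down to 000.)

  ### -> #   bit 7 = 1  t=0,i=2
  ##. -> #   bit 6 = 1  t=0,i=4
  #.# -> #   bit 5 = 1  t=0,i=0
  #.. -> .   bit 4 = 0  t=0,i=5
  .## -> .   bit 3 = 0  t=0,i=1
  .#. -> .   bit 2 = 0  t=0,i=7
  ..# -> .   bit 1 = 0  t=0,i=6
  ... -> #   bit 0 = 1  t=0,i=9
  bits 11100001 = 225

225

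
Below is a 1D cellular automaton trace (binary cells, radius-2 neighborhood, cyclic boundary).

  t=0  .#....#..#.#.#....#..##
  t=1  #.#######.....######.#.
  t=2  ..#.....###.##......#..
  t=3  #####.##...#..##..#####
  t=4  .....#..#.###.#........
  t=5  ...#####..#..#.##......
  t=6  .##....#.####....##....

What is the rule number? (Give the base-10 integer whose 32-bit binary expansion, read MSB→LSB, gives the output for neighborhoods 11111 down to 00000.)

  #####|.  b31=0 t=1,i=4
  ####.|.  b30=0 t=1,i=7
  ###.#|.  b29=0 t=1,i=19
  ###..|#  b28=1 t=1,i=8
  ##.##|#  b27=1 t=2,i=11
  ##.#.|#  b26=1 t=0,i=0
  ##..#|.  b25=0 t=3,i=16
  ##...|#  b24=1 t=1,i=9
  #.###|#  b23=1 t=1,i=2
  #.##.|.  b22=0 t=2,i=12
  #.#.#|.  b21=0 t=0,i=11
  #.#..|.  b20=0 t=0,i=1
  #..##|.  b19=0 t=0,i=20
  #..#.|#  b18=1 t=0,i=8
  #...#|.  b17=0 t=3,i=9
  #....|#  b16=1 t=0,i=3
  .####|.  b15=0 t=1,i=3
  .###.|.  b14=0 t=2,i=9
  .##.#|.  b13=0 t=0,i=22
  .##..|.  b12=0 t=2,i=13
  .#.##|.  b11=0 t=1,i=1
  .#.#.|.  b10=0 t=0,i=10
  .#..#|#  b9=1 t=0,i=7
  .#...|#  b8=1 t=0,i=2
  ..###|.  b7=0 t=1,i=14
  ..##.|#  b6=1 t=0,i=21
  ..#.#|.  b5=0 t=0,i=9
  ..#..|#  b4=1 t=0,i=6
  ...##|#  b3=1 t=1,i=13
  ...#.|#  b2=1 t=0,i=5
  ....#|#  b1=1 t=0,i=4
  .....|.  b0=0 t=1,i=11
  bits 00011101100001010000001101011110 = 495256414

495256414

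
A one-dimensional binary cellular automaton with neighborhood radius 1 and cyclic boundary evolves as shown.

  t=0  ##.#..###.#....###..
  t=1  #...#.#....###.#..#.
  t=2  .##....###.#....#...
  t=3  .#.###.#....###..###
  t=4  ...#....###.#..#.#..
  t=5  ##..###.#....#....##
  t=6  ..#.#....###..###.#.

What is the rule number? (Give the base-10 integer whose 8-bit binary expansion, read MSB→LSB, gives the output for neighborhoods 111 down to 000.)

25

  nb ###: next=.  (t=0,i=7, bit7=0)
  nb ##.: next=.  (t=0,i=1, bit6=0)
  nb #.#: next=.  (t=0,i=2, bit5=0)
  nb #..: next=#  (t=0,i=4, bit4=1)
  nb .##: next=#  (t=0,i=0, bit3=1)
  nb .#.: next=.  (t=0,i=3, bit2=0)
  nb ..#: next=.  (t=0,i=5, bit1=0)
  nb ...: next=#  (t=0,i=12, bit0=1)
  bits 00011001 = 25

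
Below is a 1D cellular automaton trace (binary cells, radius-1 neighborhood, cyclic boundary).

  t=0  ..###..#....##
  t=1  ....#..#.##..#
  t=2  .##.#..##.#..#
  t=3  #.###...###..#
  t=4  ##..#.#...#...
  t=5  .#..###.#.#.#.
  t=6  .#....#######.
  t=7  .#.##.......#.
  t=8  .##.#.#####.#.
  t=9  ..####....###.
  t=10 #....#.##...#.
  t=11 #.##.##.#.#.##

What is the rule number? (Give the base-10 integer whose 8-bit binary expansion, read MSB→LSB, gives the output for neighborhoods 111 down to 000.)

  ###|.  b7=0 t=0,i=3
  ##.|#  b6=1 t=0,i=4
  #.#|#  b5=1 t=1,i=8
  #..|.  b4=0 t=0,i=0
  .##|.  b3=0 t=0,i=2
  .#.|#  b2=1 t=0,i=7
  ..#|.  b1=0 t=0,i=1
  ...|#  b0=1 t=0,i=9
  bits 01100101 = 101

101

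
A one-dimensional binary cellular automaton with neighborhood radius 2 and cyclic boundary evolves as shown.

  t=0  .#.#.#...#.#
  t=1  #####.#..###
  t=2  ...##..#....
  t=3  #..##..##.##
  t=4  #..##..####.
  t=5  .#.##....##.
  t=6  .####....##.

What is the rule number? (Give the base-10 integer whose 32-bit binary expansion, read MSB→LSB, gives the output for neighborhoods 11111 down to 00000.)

  ##### -> .   bit 31 = 0  t=1,i=0
  ####. -> #   bit 30 = 1  t=1,i=3
  ###.# -> #   bit 29 = 1  t=1,i=4
  ###.. -> #   bit 28 = 1  t=3,i=0
  ##.## -> #   bit 27 = 1  t=3,i=9
  ##.#. -> .   bit 26 = 0  t=1,i=5
  ##..# -> .   bit 25 = 0  t=2,i=5
  ##... -> .   bit 24 = 0  t=5,i=5
  #.### -> #   bit 23 = 1  t=3,i=10
  #.##. -> #   bit 22 = 1  t=5,i=3
  #.#.# -> #   bit 21 = 1  t=0,i=1
  #.#.. -> .   bit 20 = 0  t=0,i=5
  #..## -> .   bit 19 = 0  t=1,i=8
  #..#. -> .   bit 18 = 0  t=2,i=6
  #...# -> .   bit 17 = 0  t=0,i=7
  #.... -> .   bit 16 = 0  t=2,i=9
  .#### -> .   bit 15 = 0  t=1,i=10
  .###. -> .   bit 14 = 0  t=3,i=11
  .##.# -> #   bit 13 = 1  t=3,i=8
  .##.. -> #   bit 12 = 1  t=2,i=4
  .#.## -> #   bit 11 = 1  t=5,i=2
  .#.#. -> #   bit 10 = 1  t=0,i=0
  .#..# -> #   bit 9 = 1  t=1,i=7
  .#... -> #   bit 8 = 1  t=0,i=6
  ..### -> .   bit 7 = 0  t=1,i=9
  ..##. -> #   bit 6 = 1  t=2,i=3
  ..#.# -> #   bit 5 = 1  t=0,i=9
  ..#.. -> #   bit 4 = 1  t=2,i=7
  ...## -> .   bit 3 = 0  t=2,i=2
  ...#. -> .   bit 2 = 0  t=0,i=8
  ....# -> .   bit 1 = 0  t=2,i=1
  ..... -> #   bit 0 = 1  t=2,i=0
  bits 01111000111000000011111101110001 = 2027962225

2027962225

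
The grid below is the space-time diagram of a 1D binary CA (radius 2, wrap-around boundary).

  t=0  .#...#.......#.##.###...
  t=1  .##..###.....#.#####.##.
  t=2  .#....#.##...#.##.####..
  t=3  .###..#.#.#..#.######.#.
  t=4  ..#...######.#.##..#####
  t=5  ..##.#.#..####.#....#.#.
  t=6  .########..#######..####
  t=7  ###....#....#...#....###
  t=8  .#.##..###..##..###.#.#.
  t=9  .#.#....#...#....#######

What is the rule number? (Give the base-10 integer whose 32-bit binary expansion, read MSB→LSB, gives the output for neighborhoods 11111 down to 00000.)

1844569976

  [31] ##### => .  t=1,i=17
  [30] ####. => #  t=1,i=18
  [29] ###.# => #  t=1,i=19
  [28] ###.. => .  t=0,i=20
  [27] ##.## => #  t=0,i=17
  [26] ##.#. => #  t=3,i=21
  [25] ##..# => .  t=1,i=3
  [24] ##... => #  t=0,i=21
  [23] #.### => #  t=0,i=18
  [22] #.##. => #  t=0,i=15
  [21] #.#.# => #  t=3,i=8
  [20] #.#.. => #  t=3,i=10
  [19] #..## => .  t=1,i=0
  [18] #..#. => .  t=3,i=5
  [17] #...# => .  t=0,i=3
  [16] #.... => #  t=0,i=7
  [15] .#### => #  t=1,i=16
  [14] .###. => #  t=0,i=19
  [13] .##.# => #  t=0,i=16
  [12] .##.. => .  t=1,i=2
  [11] .#.## => .  t=0,i=14
  [10] .#.#. => #  t=3,i=7
  [9] .#..# => #  t=3,i=11
  [8] .#... => #  t=0,i=2
  [7] ..### => .  t=1,i=5
  [6] ..##. => #  t=1,i=1
  [5] ..#.# => #  t=0,i=13
  [4] ..#.. => #  t=0,i=1
  [3] ...## => #  t=4,i=5
  [2] ...#. => .  t=0,i=0
  [1] ....# => .  t=0,i=11
  [0] ..... => .  t=0,i=8
  bits 01101101111100011110011101111000 = 1844569976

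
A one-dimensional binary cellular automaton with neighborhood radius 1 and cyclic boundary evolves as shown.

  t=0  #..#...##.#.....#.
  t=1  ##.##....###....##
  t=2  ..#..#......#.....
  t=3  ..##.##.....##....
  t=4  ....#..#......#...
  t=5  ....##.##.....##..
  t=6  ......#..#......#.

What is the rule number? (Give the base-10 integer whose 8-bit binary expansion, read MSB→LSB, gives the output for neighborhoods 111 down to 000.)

  ###|.  b7=0 t=1,i=0
  ##.|.  b6=0 t=0,i=8
  #.#|#  b5=1 t=0,i=9
  #..|#  b4=1 t=0,i=1
  .##|.  b3=0 t=0,i=7
  .#.|#  b2=1 t=0,i=0
  ..#|.  b1=0 t=0,i=2
  ...|.  b0=0 t=0,i=5
  bits 00110100 = 52

52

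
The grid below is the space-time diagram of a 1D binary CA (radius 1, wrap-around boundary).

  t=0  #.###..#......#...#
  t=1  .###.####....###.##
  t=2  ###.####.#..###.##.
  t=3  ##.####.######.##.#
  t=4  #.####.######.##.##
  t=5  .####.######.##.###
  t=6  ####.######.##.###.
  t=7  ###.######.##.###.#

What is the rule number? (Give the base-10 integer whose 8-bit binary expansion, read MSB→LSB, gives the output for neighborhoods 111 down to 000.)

  nb ###: next=#  (t=0,i=3, bit7=1)
  nb ##.: next=.  (t=0,i=0, bit6=0)
  nb #.#: next=#  (t=0,i=1, bit5=1)
  nb #..: next=#  (t=0,i=5, bit4=1)
  nb .##: next=#  (t=0,i=2, bit3=1)
  nb .#.: next=#  (t=0,i=7, bit2=1)
  nb ..#: next=#  (t=0,i=6, bit1=1)
  nb ...: next=.  (t=0,i=9, bit0=0)
  bits 10111110 = 190

190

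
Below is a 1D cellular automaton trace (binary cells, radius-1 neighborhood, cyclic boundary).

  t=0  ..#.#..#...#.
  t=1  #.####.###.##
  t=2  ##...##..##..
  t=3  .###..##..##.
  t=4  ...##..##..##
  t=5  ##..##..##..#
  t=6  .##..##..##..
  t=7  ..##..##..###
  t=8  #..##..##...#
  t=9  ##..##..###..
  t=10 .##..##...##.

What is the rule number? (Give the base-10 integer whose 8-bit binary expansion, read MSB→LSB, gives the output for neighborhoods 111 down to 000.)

  nb ###: next=.  (t=1,i=3, bit7=0)
  nb ##.: next=#  (t=1,i=0, bit6=1)
  nb #.#: next=#  (t=0,i=3, bit5=1)
  nb #..: next=#  (t=0,i=5, bit4=1)
  nb .##: next=.  (t=1,i=2, bit3=0)
  nb .#.: next=#  (t=0,i=2, bit2=1)
  nb ..#: next=.  (t=0,i=1, bit1=0)
  nb ...: next=#  (t=0,i=0, bit0=1)
  bits 01110101 = 117

117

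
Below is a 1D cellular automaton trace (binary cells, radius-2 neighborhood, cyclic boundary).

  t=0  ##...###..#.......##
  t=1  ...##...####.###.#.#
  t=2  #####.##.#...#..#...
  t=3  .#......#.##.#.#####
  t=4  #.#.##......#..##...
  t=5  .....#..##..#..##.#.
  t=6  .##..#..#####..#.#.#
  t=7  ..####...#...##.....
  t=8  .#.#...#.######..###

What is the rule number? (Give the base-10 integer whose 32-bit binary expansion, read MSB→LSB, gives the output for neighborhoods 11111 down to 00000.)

109482329

  #####|.  b31=0 t=2,i=2
  ####.|.  b30=0 t=0,i=0
  ###.#|.  b29=0 t=1,i=11
  ###..|.  b28=0 t=0,i=1
  ##.##|.  b27=0 t=1,i=12
  ##.#.|#  b26=1 t=1,i=16
  ##..#|#  b25=1 t=0,i=8
  ##...|.  b24=0 t=0,i=2
  #.###|#  b23=1 t=1,i=13
  #.##.|.  b22=0 t=2,i=6
  #.#.#|.  b21=0 t=1,i=17
  #.#..|.  b20=0 t=1,i=19
  #..##|.  b19=0 t=4,i=14
  #..#.|#  b18=1 t=0,i=9
  #...#|#  b17=1 t=0,i=3
  #....|.  b16=0 t=0,i=12
  .####|#  b15=1 t=0,i=19
  .###.|.  b14=0 t=0,i=6
  .##.#|.  b13=0 t=2,i=7
  .##..|#  b12=1 t=1,i=4
  .#.##|.  b11=0 t=3,i=9
  .#.#.|.  b10=0 t=1,i=18
  .#..#|.  b9=0 t=2,i=14
  .#...|#  b8=1 t=0,i=11
  ..###|.  b7=0 t=0,i=5
  ..##.|#  b6=1 t=1,i=3
  ..#.#|.  b5=0 t=3,i=8
  ..#..|#  b4=1 t=0,i=10
  ...##|#  b3=1 t=0,i=4
  ...#.|.  b2=0 t=2,i=12
  ....#|.  b1=0 t=0,i=16
  .....|#  b0=1 t=0,i=13
  bits 00000110100001101001000101011001 = 109482329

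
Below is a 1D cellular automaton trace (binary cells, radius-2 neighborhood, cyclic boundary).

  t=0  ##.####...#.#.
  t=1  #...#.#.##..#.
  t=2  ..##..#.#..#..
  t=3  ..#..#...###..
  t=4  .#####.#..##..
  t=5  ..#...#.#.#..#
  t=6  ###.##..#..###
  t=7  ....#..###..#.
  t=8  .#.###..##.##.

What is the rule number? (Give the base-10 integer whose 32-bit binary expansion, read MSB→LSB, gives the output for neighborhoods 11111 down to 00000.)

342278741

  #####|.  b31=0 t=4,i=3
  ####.|.  b30=0 t=0,i=5
  ###.#|.  b29=0 t=4,i=5
  ###..|#  b28=1 t=0,i=6
  ##.##|.  b27=0 t=0,i=2
  ##.#.|#  b26=1 t=4,i=6
  ##..#|.  b25=0 t=1,i=10
  ##...|.  b24=0 t=0,i=7
  #.###|.  b23=0 t=0,i=3
  #.##.|#  b22=1 t=0,i=0
  #.#.#|#  b21=1 t=0,i=12
  #.#..|.  b20=0 t=1,i=0
  #..##|.  b19=0 t=4,i=9
  #..#.|#  b18=1 t=1,i=11
  #...#|#  b17=1 t=0,i=8
  #....|.  b16=0 t=2,i=13
  .####|#  b15=1 t=0,i=4
  .###.|#  b14=1 t=3,i=10
  .##.#|.  b13=0 t=0,i=1
  .##..|.  b12=0 t=1,i=9
  .#.##|.  b11=0 t=0,i=13
  .#.#.|.  b10=0 t=0,i=11
  .#..#|#  b9=1 t=2,i=9
  .#...|.  b8=0 t=1,i=1
  ..###|.  b7=0 t=3,i=9
  ..##.|#  b6=1 t=2,i=2
  ..#.#|.  b5=0 t=0,i=10
  ..#..|#  b4=1 t=2,i=11
  ...##|.  b3=0 t=2,i=1
  ...#.|#  b2=1 t=0,i=9
  ....#|.  b1=0 t=2,i=0
  .....|#  b0=1 t=7,i=1
  bits 00010100011001101100001001010101 = 342278741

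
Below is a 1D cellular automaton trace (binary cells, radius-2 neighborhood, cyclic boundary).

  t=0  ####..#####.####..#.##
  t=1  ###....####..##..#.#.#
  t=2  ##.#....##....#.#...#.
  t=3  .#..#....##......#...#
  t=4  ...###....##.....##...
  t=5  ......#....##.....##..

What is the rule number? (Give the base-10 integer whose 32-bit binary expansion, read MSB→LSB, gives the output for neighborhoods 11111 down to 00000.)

3775183120

  [31] ##### => #  t=0,i=0
  [30] ####. => #  t=0,i=2
  [29] ###.# => #  t=0,i=10
  [28] ###.. => .  t=0,i=3
  [27] ##.## => .  t=0,i=11
  [26] ##.#. => .  t=2,i=2
  [25] ##..# => .  t=0,i=4
  [24] ##... => #  t=1,i=3
  [23] #.### => .  t=0,i=12
  [22] #.##. => .  t=2,i=0
  [21] #.#.# => .  t=1,i=19
  [20] #.#.. => .  t=2,i=3
  [19] #..## => .  t=0,i=5
  [18] #..#. => #  t=0,i=17
  [17] #...# => .  t=2,i=18
  [16] #.... => .  t=1,i=4
  [15] .#### => #  t=0,i=7
  [14] .###. => .  t=4,i=4
  [13] .##.# => #  t=2,i=1
  [12] .##.. => #  t=1,i=14
  [11] .#.## => #  t=0,i=19
  [10] .#.#. => .  t=1,i=18
  [9] .#..# => .  t=3,i=2
  [8] .#... => #  t=2,i=4
  [7] ..### => .  t=0,i=6
  [6] ..##. => .  t=1,i=13
  [5] ..#.# => .  t=0,i=18
  [4] ..#.. => #  t=3,i=4
  [3] ...## => .  t=1,i=6
  [2] ...#. => .  t=2,i=13
  [1] ....# => .  t=1,i=5
  [0] ..... => .  t=3,i=13
  bits 11100001000001001011100100010000 = 3775183120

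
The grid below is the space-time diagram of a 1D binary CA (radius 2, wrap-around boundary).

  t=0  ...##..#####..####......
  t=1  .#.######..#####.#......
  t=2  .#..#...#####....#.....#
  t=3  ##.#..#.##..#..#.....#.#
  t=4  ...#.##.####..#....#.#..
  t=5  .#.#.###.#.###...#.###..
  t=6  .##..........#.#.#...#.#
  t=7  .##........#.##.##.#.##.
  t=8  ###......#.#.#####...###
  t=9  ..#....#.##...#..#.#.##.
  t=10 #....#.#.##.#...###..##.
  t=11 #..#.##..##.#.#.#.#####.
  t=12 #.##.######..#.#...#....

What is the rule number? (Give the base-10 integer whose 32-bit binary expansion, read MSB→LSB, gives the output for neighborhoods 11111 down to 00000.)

442414306

  [31] ##### => .  t=0,i=9
  [30] ####. => .  t=0,i=10
  [29] ###.# => .  t=1,i=15
  [28] ###.. => #  t=0,i=11
  [27] ##.## => #  t=4,i=7
  [26] ##.#. => .  t=1,i=16
  [25] ##..# => #  t=0,i=5
  [24] ##... => .  t=0,i=18
  [23] #.### => .  t=1,i=3
  [22] #.##. => #  t=3,i=8
  [21] #.#.# => .  t=5,i=3
  [20] #.#.. => #  t=1,i=17
  [19] #..## => #  t=0,i=6
  [18] #..#. => #  t=2,i=3
  [17] #...# => #  t=2,i=6
  [16] #.... => .  t=0,i=19
  [15] .#### => #  t=0,i=8
  [14] .###. => .  t=3,i=0
  [13] .##.# => #  t=4,i=6
  [12] .##.. => #  t=0,i=4
  [11] .#.## => .  t=1,i=2
  [10] .#.#. => #  t=2,i=0
  [9] .#..# => .  t=2,i=2
  [8] .#... => .  t=1,i=18
  [7] ..### => #  t=0,i=7
  [6] ..##. => #  t=0,i=3
  [5] ..#.# => #  t=1,i=1
  [4] ..#.. => .  t=2,i=4
  [3] ...## => .  t=0,i=2
  [2] ...#. => .  t=1,i=0
  [1] ....# => #  t=0,i=1
  [0] ..... => .  t=0,i=0
  bits 00011010010111101011010011100010 = 442414306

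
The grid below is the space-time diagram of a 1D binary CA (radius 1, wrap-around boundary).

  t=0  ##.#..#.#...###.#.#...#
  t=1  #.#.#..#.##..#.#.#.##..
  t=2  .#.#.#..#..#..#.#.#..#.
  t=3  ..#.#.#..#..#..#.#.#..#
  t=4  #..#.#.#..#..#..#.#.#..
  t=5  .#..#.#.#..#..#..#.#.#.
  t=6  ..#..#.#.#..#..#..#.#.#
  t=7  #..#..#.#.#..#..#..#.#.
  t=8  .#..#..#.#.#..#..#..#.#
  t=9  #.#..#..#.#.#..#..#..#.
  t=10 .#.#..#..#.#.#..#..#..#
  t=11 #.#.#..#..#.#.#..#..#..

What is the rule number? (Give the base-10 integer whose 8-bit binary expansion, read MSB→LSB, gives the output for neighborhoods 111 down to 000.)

177

  ###|#  b7=1 t=0,i=0
  ##.|.  b6=0 t=0,i=1
  #.#|#  b5=1 t=0,i=2
  #..|#  b4=1 t=0,i=4
  .##|.  b3=0 t=0,i=12
  .#.|.  b2=0 t=0,i=3
  ..#|.  b1=0 t=0,i=5
  ...|#  b0=1 t=0,i=10
  bits 10110001 = 177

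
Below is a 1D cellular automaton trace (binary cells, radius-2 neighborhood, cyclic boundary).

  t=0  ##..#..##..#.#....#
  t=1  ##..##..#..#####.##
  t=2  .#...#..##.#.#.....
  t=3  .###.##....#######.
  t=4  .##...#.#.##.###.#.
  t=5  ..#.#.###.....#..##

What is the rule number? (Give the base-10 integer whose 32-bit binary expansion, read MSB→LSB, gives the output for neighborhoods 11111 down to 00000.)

  [31] ##### => #  t=1,i=13
  [30] ####. => .  t=1,i=0
  [29] ###.# => .  t=1,i=15
  [28] ###.. => #  t=0,i=1
  [27] ##.## => .  t=1,i=16
  [26] ##.#. => .  t=2,i=10
  [25] ##..# => .  t=0,i=2
  [24] ##... => .  t=3,i=7
  [23] #.### => .  t=1,i=17
  [22] #.##. => .  t=3,i=5
  [21] #.#.# => #  t=2,i=11
  [20] #.#.. => #  t=0,i=13
  [19] #..## => .  t=0,i=6
  [18] #..#. => .  t=0,i=3
  [17] #...# => #  t=2,i=3
  [16] #.... => #  t=0,i=15
  [15] .#### => .  t=1,i=12
  [14] .###. => #  t=0,i=0
  [13] .##.# => .  t=2,i=9
  [12] .##.. => #  t=0,i=8
  [11] .#.## => .  t=4,i=9
  [10] .#.#. => #  t=0,i=12
  [9] .#..# => #  t=0,i=5
  [8] .#... => #  t=0,i=14
  [7] ..### => #  t=0,i=18
  [6] ..##. => .  t=0,i=7
  [5] ..#.# => #  t=0,i=11
  [4] ..#.. => #  t=0,i=4
  [3] ...## => #  t=0,i=17
  [2] ...#. => .  t=2,i=0
  [1] ....# => .  t=0,i=16
  [0] ..... => #  t=2,i=16
  bits 10010000001100110101011110111001 = 2419283897

2419283897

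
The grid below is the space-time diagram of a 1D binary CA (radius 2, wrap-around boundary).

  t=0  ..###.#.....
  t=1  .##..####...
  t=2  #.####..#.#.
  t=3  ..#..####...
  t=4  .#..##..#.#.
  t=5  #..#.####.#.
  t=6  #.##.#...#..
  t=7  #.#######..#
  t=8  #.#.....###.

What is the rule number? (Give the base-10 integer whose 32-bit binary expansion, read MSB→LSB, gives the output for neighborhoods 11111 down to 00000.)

383725996

  nb #####: next=.  (t=7,i=4, bit31=0)
  nb ####.: next=.  (t=1,i=7, bit30=0)
  nb ###.#: next=.  (t=0,i=4, bit29=0)
  nb ###..: next=#  (t=1,i=8, bit28=1)
  nb ##.##: next=.  (t=7,i=1, bit27=0)
  nb ##.#.: next=#  (t=0,i=5, bit26=1)
  nb ##..#: next=#  (t=1,i=3, bit25=1)
  nb ##...: next=.  (t=1,i=9, bit24=0)
  nb #.###: next=#  (t=2,i=2, bit23=1)
  nb #.##.: next=#  (t=6,i=2, bit22=1)
  nb #.#.#: next=.  (t=2,i=0, bit21=0)
  nb #.#..: next=#  (t=0,i=6, bit20=1)
  nb #..##: next=#  (t=1,i=4, bit19=1)
  nb #..#.: next=#  (t=2,i=7, bit18=1)
  nb #...#: next=#  (t=6,i=7, bit17=1)
  nb #....: next=#  (t=0,i=8, bit16=1)
  nb .####: next=.  (t=1,i=6, bit15=0)
  nb .###.: next=.  (t=0,i=3, bit14=0)
  nb .##.#: next=#  (t=6,i=3, bit13=1)
  nb .##..: next=#  (t=1,i=2, bit12=1)
  nb .#.##: next=.  (t=2,i=1, bit11=0)
  nb .#.#.: next=.  (t=2,i=9, bit10=0)
  nb .#..#: next=.  (t=3,i=3, bit9=0)
  nb .#...: next=#  (t=0,i=7, bit8=1)
  nb ..###: next=#  (t=0,i=2, bit7=1)
  nb ..##.: next=.  (t=1,i=1, bit6=0)
  nb ..#.#: next=#  (t=2,i=8, bit5=1)
  nb ..#..: next=.  (t=3,i=2, bit4=0)
  nb ...##: next=#  (t=0,i=1, bit3=1)
  nb ...#.: next=#  (t=3,i=1, bit2=1)
  nb ....#: next=.  (t=0,i=0, bit1=0)
  nb .....: next=.  (t=0,i=9, bit0=0)
  bits 00010110110111110011000110101100 = 383725996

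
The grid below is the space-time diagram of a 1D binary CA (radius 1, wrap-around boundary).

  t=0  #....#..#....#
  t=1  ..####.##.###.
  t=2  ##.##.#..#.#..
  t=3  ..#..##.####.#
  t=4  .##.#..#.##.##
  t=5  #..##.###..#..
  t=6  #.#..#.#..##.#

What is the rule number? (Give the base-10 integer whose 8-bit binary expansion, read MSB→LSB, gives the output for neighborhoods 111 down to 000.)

  [7] ### => #  t=1,i=3
  [6] ##. => .  t=0,i=0
  [5] #.# => #  t=1,i=6
  [4] #.. => .  t=0,i=1
  [3] .## => .  t=0,i=13
  [2] .#. => #  t=0,i=5
  [1] ..# => #  t=0,i=4
  [0] ... => #  t=0,i=2
  bits 10100111 = 167

167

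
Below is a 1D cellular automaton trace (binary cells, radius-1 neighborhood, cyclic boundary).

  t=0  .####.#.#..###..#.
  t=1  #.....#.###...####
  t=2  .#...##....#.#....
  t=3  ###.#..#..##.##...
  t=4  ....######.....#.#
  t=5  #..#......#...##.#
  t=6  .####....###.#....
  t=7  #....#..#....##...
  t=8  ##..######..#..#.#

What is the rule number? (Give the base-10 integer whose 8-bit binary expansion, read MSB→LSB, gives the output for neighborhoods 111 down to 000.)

22

  ### -> .   bit 7 = 0  t=0,i=2
  ##. -> .   bit 6 = 0  t=0,i=4
  #.# -> .   bit 5 = 0  t=0,i=5
  #.. -> #   bit 4 = 1  t=0,i=9
  .## -> .   bit 3 = 0  t=0,i=1
  .#. -> #   bit 2 = 1  t=0,i=6
  ..# -> #   bit 1 = 1  t=0,i=0
  ... -> .   bit 0 = 0  t=1,i=2
  bits 00010110 = 22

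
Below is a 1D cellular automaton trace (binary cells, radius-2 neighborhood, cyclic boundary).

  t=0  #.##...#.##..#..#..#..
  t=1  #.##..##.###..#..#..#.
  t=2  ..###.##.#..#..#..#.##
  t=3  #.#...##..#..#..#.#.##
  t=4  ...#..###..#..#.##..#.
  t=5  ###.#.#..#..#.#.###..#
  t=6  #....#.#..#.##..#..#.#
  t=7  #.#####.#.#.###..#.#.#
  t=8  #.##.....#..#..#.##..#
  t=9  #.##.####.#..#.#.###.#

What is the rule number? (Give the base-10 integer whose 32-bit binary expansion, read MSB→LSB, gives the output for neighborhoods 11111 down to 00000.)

  [31] ##### => .  t=7,i=4
  [30] ####. => .  t=5,i=1
  [29] ###.# => .  t=2,i=4
  [28] ###.. => .  t=1,i=11
  [27] ##.## => .  t=1,i=8
  [26] ##.#. => .  t=2,i=8
  [25] ##..# => #  t=0,i=11
  [24] ##... => .  t=0,i=4
  [23] #.### => #  t=1,i=9
  [22] #.##. => #  t=0,i=2
  [21] #.#.# => .  t=1,i=0
  [20] #.#.. => .  t=2,i=9
  [19] #..## => .  t=1,i=5
  [18] #..#. => .  t=0,i=12
  [17] #...# => .  t=0,i=5
  [16] #.... => #  t=4,i=0
  [15] .#### => #  t=5,i=0
  [14] .###. => .  t=1,i=10
  [13] .##.# => #  t=1,i=7
  [12] .##.. => #  t=0,i=3
  [11] .#.## => .  t=0,i=1
  [10] .#.#. => #  t=1,i=21
  [9] .#..# => #  t=0,i=14
  [8] .#... => #  t=3,i=3
  [7] ..### => #  t=2,i=2
  [6] ..##. => #  t=1,i=6
  [5] ..#.# => #  t=0,i=0
  [4] ..#.. => .  t=0,i=13
  [3] ...## => .  t=3,i=5
  [2] ...#. => #  t=0,i=6
  [1] ....# => #  t=4,i=1
  [0] ..... => #  t=8,i=6
  bits 00000010110000011011011111100111 = 46249959

46249959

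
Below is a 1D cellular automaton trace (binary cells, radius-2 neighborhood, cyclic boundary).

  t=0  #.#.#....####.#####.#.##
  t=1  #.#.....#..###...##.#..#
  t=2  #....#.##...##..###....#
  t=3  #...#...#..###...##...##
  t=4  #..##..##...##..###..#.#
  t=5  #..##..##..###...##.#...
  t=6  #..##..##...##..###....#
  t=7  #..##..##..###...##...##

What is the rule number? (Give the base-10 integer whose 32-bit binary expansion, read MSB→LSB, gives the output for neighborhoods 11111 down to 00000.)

2015653981

  nb #####: next=.  (t=0,i=16, bit31=0)
  nb ####.: next=#  (t=0,i=11, bit30=1)
  nb ###.#: next=#  (t=0,i=0, bit29=1)
  nb ###..: next=#  (t=1,i=13, bit28=1)
  nb ##.##: next=#  (t=0,i=13, bit27=1)
  nb ##.#.: next=.  (t=0,i=1, bit26=0)
  nb ##..#: next=.  (t=2,i=14, bit25=0)
  nb ##...: next=.  (t=1,i=14, bit24=0)
  nb #.###: next=.  (t=0,i=14, bit23=0)
  nb #.##.: next=.  (t=2,i=7, bit22=0)
  nb #.#.#: next=#  (t=0,i=2, bit21=1)
  nb #.#..: next=.  (t=0,i=4, bit20=0)
  nb #..##: next=.  (t=1,i=10, bit19=0)
  nb #..#.: next=#  (t=4,i=20, bit18=1)
  nb #...#: next=.  (t=1,i=15, bit17=0)
  nb #....: next=.  (t=0,i=6, bit16=0)
  nb .####: next=.  (t=0,i=10, bit15=0)
  nb .###.: next=#  (t=0,i=23, bit14=1)
  nb .##.#: next=#  (t=1,i=0, bit13=1)
  nb .##..: next=#  (t=2,i=0, bit12=1)
  nb .#.##: next=.  (t=0,i=21, bit11=0)
  nb .#.#.: next=.  (t=0,i=3, bit10=0)
  nb .#..#: next=.  (t=1,i=9, bit9=0)
  nb .#...: next=.  (t=0,i=5, bit8=0)
  nb ..###: next=.  (t=0,i=9, bit7=0)
  nb ..##.: next=#  (t=1,i=17, bit6=1)
  nb ..#.#: next=.  (t=2,i=5, bit5=0)
  nb ..#..: next=#  (t=1,i=8, bit4=1)
  nb ...##: next=#  (t=0,i=8, bit3=1)
  nb ...#.: next=#  (t=1,i=7, bit2=1)
  nb ....#: next=.  (t=0,i=7, bit1=0)
  nb .....: next=#  (t=1,i=5, bit0=1)
  bits 01111000001001000111000001011101 = 2015653981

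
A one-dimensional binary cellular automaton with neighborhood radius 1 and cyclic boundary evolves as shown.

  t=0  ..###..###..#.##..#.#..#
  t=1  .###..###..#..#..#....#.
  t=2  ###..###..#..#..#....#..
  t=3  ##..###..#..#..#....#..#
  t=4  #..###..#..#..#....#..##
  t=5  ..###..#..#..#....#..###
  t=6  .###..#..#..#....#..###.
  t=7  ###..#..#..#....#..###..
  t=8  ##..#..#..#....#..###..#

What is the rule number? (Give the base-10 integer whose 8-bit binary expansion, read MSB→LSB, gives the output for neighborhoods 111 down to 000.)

  nb ###: next=#  (t=0,i=3, bit7=1)
  nb ##.: next=.  (t=0,i=4, bit6=0)
  nb #.#: next=.  (t=0,i=13, bit5=0)
  nb #..: next=.  (t=0,i=0, bit4=0)
  nb .##: next=#  (t=0,i=2, bit3=1)
  nb .#.: next=.  (t=0,i=12, bit2=0)
  nb ..#: next=#  (t=0,i=1, bit1=1)
  nb ...: next=.  (t=1,i=19, bit0=0)
  bits 10001010 = 138

138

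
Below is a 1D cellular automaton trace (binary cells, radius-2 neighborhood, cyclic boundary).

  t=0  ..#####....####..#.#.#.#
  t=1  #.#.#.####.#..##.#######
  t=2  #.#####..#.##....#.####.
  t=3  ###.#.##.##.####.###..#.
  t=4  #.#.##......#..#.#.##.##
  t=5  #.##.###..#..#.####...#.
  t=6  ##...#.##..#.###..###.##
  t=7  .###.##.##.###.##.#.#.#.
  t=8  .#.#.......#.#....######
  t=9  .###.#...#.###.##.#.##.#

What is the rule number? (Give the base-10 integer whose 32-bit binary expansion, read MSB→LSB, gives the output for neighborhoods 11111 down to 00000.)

  #####|#  b31=1 t=0,i=4
  ####.|.  b30=0 t=0,i=5
  ###.#|#  b29=1 t=1,i=0
  ###..|#  b28=1 t=0,i=6
  ##.##|.  b27=0 t=1,i=16
  ##.#.|.  b26=0 t=1,i=1
  ##..#|#  b25=1 t=0,i=15
  ##...|#  b24=1 t=0,i=7
  #.###|#  b23=1 t=1,i=6
  #.##.|.  b22=0 t=2,i=11
  #.#.#|#  b21=1 t=0,i=19
  #.#..|#  b20=1 t=0,i=23
  #..##|.  b19=0 t=0,i=1
  #..#.|.  b18=0 t=0,i=16
  #...#|#  b17=1 t=5,i=20
  #....|#  b16=1 t=0,i=8
  .####|.  b15=0 t=0,i=3
  .###.|.  b14=0 t=3,i=1
  .##.#|.  b13=0 t=1,i=15
  .##..|#  b12=1 t=2,i=12
  .#.##|#  b11=1 t=1,i=5
  .#.#.|#  b10=1 t=0,i=18
  .#..#|#  b9=1 t=0,i=0
  .#...|.  b8=0 t=8,i=4
  ..###|#  b7=1 t=0,i=2
  ..##.|.  b6=0 t=1,i=14
  ..#.#|#  b5=1 t=0,i=17
  ..#..|.  b4=0 t=4,i=12
  ...##|.  b3=0 t=0,i=10
  ...#.|.  b2=0 t=2,i=16
  ....#|#  b1=1 t=0,i=9
  .....|.  b0=0 t=4,i=8
  bits 10110011101100110001111010100010 = 3014860450

3014860450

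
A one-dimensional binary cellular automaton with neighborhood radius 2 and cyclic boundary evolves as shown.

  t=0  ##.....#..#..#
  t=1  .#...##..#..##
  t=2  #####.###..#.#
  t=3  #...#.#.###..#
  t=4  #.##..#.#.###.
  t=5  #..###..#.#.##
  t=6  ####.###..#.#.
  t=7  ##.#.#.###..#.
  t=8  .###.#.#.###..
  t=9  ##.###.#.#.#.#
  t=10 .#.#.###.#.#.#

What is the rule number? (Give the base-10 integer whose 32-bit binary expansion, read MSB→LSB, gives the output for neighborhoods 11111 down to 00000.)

  #####|.  b31=0 t=2,i=1
  ####.|.  b30=0 t=2,i=3
  ###.#|#  b29=1 t=2,i=4
  ###..|#  b28=1 t=0,i=1
  ##.##|.  b27=0 t=2,i=5
  ##.#.|#  b26=1 t=1,i=0
  ##..#|#  b25=1 t=1,i=7
  ##...|.  b24=0 t=0,i=2
  #.###|#  b23=1 t=2,i=6
  #.##.|.  b22=0 t=4,i=2
  #.#.#|#  b21=1 t=3,i=6
  #.#..|#  b20=1 t=1,i=1
  #..##|#  b19=1 t=0,i=12
  #..#.|#  b18=1 t=0,i=9
  #...#|#  b17=1 t=1,i=3
  #....|.  b16=0 t=0,i=3
  .####|#  b15=1 t=2,i=0
  .###.|.  b14=0 t=0,i=0
  .##.#|#  b13=1 t=1,i=13
  .##..|#  b12=1 t=1,i=6
  .#.##|.  b11=0 t=2,i=12
  .#.#.|.  b10=0 t=3,i=5
  .#..#|.  b9=0 t=0,i=8
  .#...|#  b8=1 t=1,i=2
  ..###|#  b7=1 t=0,i=13
  ..##.|.  b6=0 t=1,i=5
  ..#.#|.  b5=0 t=2,i=11
  ..#..|.  b4=0 t=0,i=7
  ...##|#  b3=1 t=1,i=4
  ...#.|#  b2=1 t=0,i=6
  ....#|#  b1=1 t=0,i=5
  .....|.  b0=0 t=0,i=4
  bits 00110110101111101011000110001110 = 918466958

918466958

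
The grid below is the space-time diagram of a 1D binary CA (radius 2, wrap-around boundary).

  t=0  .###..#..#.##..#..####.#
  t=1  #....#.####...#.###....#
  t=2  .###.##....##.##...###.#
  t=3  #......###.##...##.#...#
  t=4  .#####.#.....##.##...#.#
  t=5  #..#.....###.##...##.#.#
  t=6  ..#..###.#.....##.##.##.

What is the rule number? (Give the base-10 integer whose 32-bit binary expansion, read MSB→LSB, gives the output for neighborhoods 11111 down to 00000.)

  ##### -> #   bit 31 = 1  t=4,i=3
  ####. -> .   bit 30 = 0  t=0,i=20
  ###.# -> .   bit 29 = 0  t=0,i=21
  ###.. -> .   bit 28 = 0  t=0,i=3
  ##.## -> .   bit 27 = 0  t=2,i=4
  ##.#. -> .   bit 26 = 0  t=0,i=22
  ##..# -> .   bit 25 = 0  t=0,i=4
  ##... -> #   bit 24 = 1  t=1,i=1
  #.### -> .   bit 23 = 0  t=0,i=1
  #.##. -> .   bit 22 = 0  t=0,i=11
  #.#.# -> #   bit 21 = 1  t=0,i=23
  #.#.. -> .   bit 20 = 0  t=3,i=19
  #..## -> #   bit 19 = 1  t=0,i=17
  #..#. -> #   bit 18 = 1  t=0,i=5
  #...# -> #   bit 17 = 1  t=1,i=12
  #.... -> #   bit 16 = 1  t=1,i=2
  .#### -> .   bit 15 = 0  t=0,i=19
  .###. -> .   bit 14 = 0  t=0,i=2
  .##.# -> #   bit 13 = 1  t=2,i=12
  .##.. -> .   bit 12 = 0  t=0,i=12
  .#.## -> #   bit 11 = 1  t=0,i=0
  .#.#. -> .   bit 10 = 0  t=4,i=22
  .#..# -> #   bit 9 = 1  t=0,i=7
  .#... -> .   bit 8 = 0  t=3,i=20
  ..### -> #   bit 7 = 1  t=0,i=18
  ..##. -> #   bit 6 = 1  t=1,i=23
  ..#.# -> #   bit 5 = 1  t=0,i=9
  ..#.. -> .   bit 4 = 0  t=0,i=6
  ...## -> .   bit 3 = 0  t=1,i=22
  ...#. -> .   bit 2 = 0  t=1,i=4
  ....# -> #   bit 1 = 1  t=1,i=3
  ..... -> #   bit 0 = 1  t=3,i=3
  bits 10000001001011110010101011100011 = 2167352035

2167352035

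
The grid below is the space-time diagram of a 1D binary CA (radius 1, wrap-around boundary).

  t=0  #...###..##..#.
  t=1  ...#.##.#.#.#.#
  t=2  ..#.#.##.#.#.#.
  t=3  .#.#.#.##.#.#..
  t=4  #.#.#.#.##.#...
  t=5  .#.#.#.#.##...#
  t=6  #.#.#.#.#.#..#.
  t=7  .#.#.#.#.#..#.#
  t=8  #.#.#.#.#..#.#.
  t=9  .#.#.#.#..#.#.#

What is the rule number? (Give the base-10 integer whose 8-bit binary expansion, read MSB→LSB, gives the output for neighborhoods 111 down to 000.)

  nb ###: next=#  (t=0,i=5, bit7=1)
  nb ##.: next=#  (t=0,i=6, bit6=1)
  nb #.#: next=#  (t=0,i=14, bit5=1)
  nb #..: next=.  (t=0,i=1, bit4=0)
  nb .##: next=.  (t=0,i=4, bit3=0)
  nb .#.: next=.  (t=0,i=0, bit2=0)
  nb ..#: next=#  (t=0,i=3, bit1=1)
  nb ...: next=.  (t=0,i=2, bit0=0)
  bits 11100010 = 226

226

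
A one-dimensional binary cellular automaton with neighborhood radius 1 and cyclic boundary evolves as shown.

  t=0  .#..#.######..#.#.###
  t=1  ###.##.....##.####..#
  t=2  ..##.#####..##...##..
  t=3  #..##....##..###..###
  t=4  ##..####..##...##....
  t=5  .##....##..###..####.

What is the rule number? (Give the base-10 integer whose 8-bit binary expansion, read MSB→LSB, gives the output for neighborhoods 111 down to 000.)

  [7] ### => .  t=0,i=7
  [6] ##. => #  t=0,i=11
  [5] #.# => #  t=0,i=0
  [4] #.. => #  t=0,i=2
  [3] .## => .  t=0,i=6
  [2] .#. => #  t=0,i=1
  [1] ..# => .  t=0,i=3
  [0] ... => #  t=1,i=7
  bits 01110101 = 117

117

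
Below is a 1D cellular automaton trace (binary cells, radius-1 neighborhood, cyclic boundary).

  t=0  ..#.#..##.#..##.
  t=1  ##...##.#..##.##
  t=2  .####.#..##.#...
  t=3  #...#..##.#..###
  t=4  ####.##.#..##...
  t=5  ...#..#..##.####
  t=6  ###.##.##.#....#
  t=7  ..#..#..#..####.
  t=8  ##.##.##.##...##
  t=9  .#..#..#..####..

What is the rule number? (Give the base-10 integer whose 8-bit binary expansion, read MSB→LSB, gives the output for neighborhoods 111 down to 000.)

83

  ###|.  b7=0 t=1,i=0
  ##.|#  b6=1 t=0,i=8
  #.#|.  b5=0 t=0,i=3
  #..|#  b4=1 t=0,i=5
  .##|.  b3=0 t=0,i=7
  .#.|.  b2=0 t=0,i=2
  ..#|#  b1=1 t=0,i=1
  ...|#  b0=1 t=0,i=0
  bits 01010011 = 83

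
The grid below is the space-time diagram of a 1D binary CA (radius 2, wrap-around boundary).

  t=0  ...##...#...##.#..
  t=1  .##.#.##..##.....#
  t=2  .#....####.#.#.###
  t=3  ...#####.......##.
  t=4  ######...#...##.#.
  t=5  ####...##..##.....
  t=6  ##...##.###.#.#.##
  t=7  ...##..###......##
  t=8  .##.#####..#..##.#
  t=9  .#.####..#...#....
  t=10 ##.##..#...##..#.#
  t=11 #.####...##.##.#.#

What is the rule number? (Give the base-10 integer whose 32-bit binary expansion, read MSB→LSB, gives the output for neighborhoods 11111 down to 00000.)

  ##### -> #   bit 31 = 1  t=3,i=5
  ####. -> .   bit 30 = 0  t=2,i=8
  ###.# -> .   bit 29 = 0  t=2,i=9
  ###.. -> .   bit 28 = 0  t=3,i=7
  ##.## -> #   bit 27 = 1  t=6,i=7
  ##.#. -> .   bit 26 = 0  t=0,i=14
  ##..# -> #   bit 25 = 1  t=1,i=8
  ##... -> .   bit 24 = 0  t=0,i=5
  #.### -> #   bit 23 = 1  t=2,i=15
  #.##. -> #   bit 22 = 1  t=1,i=1
  #.#.# -> .   bit 21 = 0  t=1,i=4
  #.#.. -> .   bit 20 = 0  t=0,i=15
  #..## -> #   bit 19 = 1  t=1,i=9
  #..#. -> .   bit 18 = 0  t=8,i=10
  #...# -> #   bit 17 = 1  t=0,i=6
  #.... -> #   bit 16 = 1  t=0,i=17
  .#### -> #   bit 15 = 1  t=2,i=7
  .###. -> #   bit 14 = 1  t=2,i=16
  .##.# -> .   bit 13 = 0  t=0,i=13
  .##.. -> #   bit 12 = 1  t=0,i=4
  .#.## -> .   bit 11 = 0  t=1,i=0
  .#.#. -> .   bit 10 = 0  t=2,i=12
  .#..# -> .   bit 9 = 0  t=8,i=12
  .#... -> .   bit 8 = 0  t=0,i=9
  ..### -> #   bit 7 = 1  t=2,i=6
  ..##. -> .   bit 6 = 0  t=0,i=3
  ..#.# -> #   bit 5 = 1  t=1,i=17
  ..#.. -> .   bit 4 = 0  t=0,i=8
  ...## -> #   bit 3 = 1  t=0,i=2
  ...#. -> #   bit 2 = 1  t=0,i=7
  ....# -> #   bit 1 = 1  t=0,i=1
  ..... -> .   bit 0 = 0  t=0,i=0
  bits 10001010110010111101000010101110 = 2328613038

2328613038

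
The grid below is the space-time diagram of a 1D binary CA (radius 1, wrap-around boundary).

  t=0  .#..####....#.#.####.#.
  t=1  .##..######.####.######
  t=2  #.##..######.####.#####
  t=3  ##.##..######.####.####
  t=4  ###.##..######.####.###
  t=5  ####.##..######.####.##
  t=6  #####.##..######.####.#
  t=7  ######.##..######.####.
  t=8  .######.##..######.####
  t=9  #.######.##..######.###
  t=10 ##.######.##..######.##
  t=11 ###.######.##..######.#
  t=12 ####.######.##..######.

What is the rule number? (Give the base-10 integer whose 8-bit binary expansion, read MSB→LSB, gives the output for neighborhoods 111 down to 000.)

245

  ### -> #   bit 7 = 1  t=0,i=5
  ##. -> #   bit 6 = 1  t=0,i=7
  #.# -> #   bit 5 = 1  t=0,i=13
  #.. -> #   bit 4 = 1  t=0,i=2
  .## -> .   bit 3 = 0  t=0,i=4
  .#. -> #   bit 2 = 1  t=0,i=1
  ..# -> .   bit 1 = 0  t=0,i=0
  ... -> #   bit 0 = 1  t=0,i=9
  bits 11110101 = 245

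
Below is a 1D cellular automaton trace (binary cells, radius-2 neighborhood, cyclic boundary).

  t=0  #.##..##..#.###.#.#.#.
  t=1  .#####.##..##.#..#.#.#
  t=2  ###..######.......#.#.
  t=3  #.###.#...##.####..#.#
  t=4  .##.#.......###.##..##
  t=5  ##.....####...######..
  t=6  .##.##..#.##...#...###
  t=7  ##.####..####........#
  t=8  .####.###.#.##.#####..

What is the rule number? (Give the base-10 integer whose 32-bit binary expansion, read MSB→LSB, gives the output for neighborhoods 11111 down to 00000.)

  [31] ##### => .  t=1,i=3
  [30] ####. => .  t=1,i=4
  [29] ###.# => #  t=0,i=14
  [28] ###.. => #  t=2,i=2
  [27] ##.## => #  t=1,i=6
  [26] ##.#. => .  t=0,i=15
  [25] ##..# => #  t=0,i=4
  [24] ##... => #  t=2,i=11
  [23] #.### => #  t=0,i=12
  [22] #.##. => #  t=0,i=2
  [21] #.#.# => .  t=0,i=0
  [20] #.#.. => .  t=1,i=14
  [19] #..## => #  t=0,i=5
  [18] #..#. => .  t=0,i=9
  [17] #...# => .  t=3,i=8
  [16] #.... => .  t=2,i=12
  [15] .#### => #  t=1,i=2
  [14] .###. => .  t=0,i=13
  [13] .##.# => .  t=1,i=12
  [12] .##.. => #  t=0,i=3
  [11] .#.## => #  t=0,i=1
  [10] .#.#. => #  t=0,i=17
  [9] .#..# => .  t=1,i=15
  [8] .#... => .  t=3,i=7
  [7] ..### => .  t=2,i=5
  [6] ..##. => .  t=0,i=6
  [5] ..#.# => .  t=0,i=10
  [4] ..#.. => .  t=6,i=15
  [3] ...## => .  t=3,i=9
  [2] ...#. => .  t=2,i=17
  [1] ....# => #  t=2,i=16
  [0] ..... => #  t=2,i=13
  bits 00111011110010001001110000000011 = 1003002883

1003002883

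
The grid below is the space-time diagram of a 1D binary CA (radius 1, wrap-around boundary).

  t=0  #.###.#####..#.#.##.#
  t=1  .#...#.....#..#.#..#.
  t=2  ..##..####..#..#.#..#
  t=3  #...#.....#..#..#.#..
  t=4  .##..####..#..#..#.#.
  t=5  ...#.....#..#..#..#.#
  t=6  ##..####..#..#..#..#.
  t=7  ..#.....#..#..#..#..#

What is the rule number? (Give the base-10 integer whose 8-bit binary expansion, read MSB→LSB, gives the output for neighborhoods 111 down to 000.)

49

  nb ###: next=.  (t=0,i=3, bit7=0)
  nb ##.: next=.  (t=0,i=0, bit6=0)
  nb #.#: next=#  (t=0,i=1, bit5=1)
  nb #..: next=#  (t=0,i=11, bit4=1)
  nb .##: next=.  (t=0,i=2, bit3=0)
  nb .#.: next=.  (t=0,i=13, bit2=0)
  nb ..#: next=.  (t=0,i=12, bit1=0)
  nb ...: next=#  (t=1,i=3, bit0=1)
  bits 00110001 = 49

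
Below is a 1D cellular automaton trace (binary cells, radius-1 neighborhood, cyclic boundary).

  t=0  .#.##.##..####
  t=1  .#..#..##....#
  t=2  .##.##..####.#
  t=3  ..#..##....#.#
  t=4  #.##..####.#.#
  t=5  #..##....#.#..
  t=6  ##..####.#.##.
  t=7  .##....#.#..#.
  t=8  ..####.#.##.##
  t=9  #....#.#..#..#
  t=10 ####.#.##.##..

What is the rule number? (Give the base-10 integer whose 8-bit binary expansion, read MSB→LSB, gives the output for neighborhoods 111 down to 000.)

  ###|.  b7=0 t=0,i=11
  ##.|#  b6=1 t=0,i=4
  #.#|.  b5=0 t=0,i=0
  #..|#  b4=1 t=0,i=8
  .##|.  b3=0 t=0,i=3
  .#.|#  b2=1 t=0,i=1
  ..#|.  b1=0 t=0,i=9
  ...|#  b0=1 t=1,i=10
  bits 01010101 = 85

85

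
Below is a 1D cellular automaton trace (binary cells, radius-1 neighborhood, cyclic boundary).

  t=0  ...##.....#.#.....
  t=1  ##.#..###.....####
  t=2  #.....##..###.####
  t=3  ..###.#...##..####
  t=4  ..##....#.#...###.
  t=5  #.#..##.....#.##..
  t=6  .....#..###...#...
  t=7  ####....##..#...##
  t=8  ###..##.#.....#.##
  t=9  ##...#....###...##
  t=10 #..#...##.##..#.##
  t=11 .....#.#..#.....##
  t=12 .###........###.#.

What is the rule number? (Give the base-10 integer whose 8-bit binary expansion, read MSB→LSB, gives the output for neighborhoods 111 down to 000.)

  ###|#  b7=1 t=1,i=0
  ##.|.  b6=0 t=0,i=4
  #.#|.  b5=0 t=0,i=11
  #..|.  b4=0 t=0,i=5
  .##|#  b3=1 t=0,i=3
  .#.|.  b2=0 t=0,i=10
  ..#|.  b1=0 t=0,i=2
  ...|#  b0=1 t=0,i=0
  bits 10001001 = 137

137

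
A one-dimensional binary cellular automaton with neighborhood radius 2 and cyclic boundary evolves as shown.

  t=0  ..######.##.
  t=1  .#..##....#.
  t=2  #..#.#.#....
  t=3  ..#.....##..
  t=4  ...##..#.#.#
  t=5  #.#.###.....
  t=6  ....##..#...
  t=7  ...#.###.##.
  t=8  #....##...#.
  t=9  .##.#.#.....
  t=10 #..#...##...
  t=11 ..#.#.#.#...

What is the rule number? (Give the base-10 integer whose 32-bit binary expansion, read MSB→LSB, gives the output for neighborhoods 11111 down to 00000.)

2257408264

  ##### -> #   bit 31 = 1  t=0,i=4
  ####. -> .   bit 30 = 0  t=0,i=6
  ###.# -> .   bit 29 = 0  t=0,i=7
  ###.. -> .   bit 28 = 0  t=5,i=6
  ##.## -> .   bit 27 = 0  t=0,i=8
  ##.#. -> #   bit 26 = 1  t=9,i=3
  ##..# -> #   bit 25 = 1  t=4,i=5
  ##... -> .   bit 24 = 0  t=0,i=11
  #.### -> #   bit 23 = 1  t=5,i=4
  #.##. -> .   bit 22 = 0  t=0,i=9
  #.#.# -> .   bit 21 = 0  t=2,i=5
  #.#.. -> .   bit 20 = 0  t=2,i=7
  #..## -> #   bit 19 = 1  t=1,i=3
  #..#. -> #   bit 18 = 1  t=1,i=0
  #...# -> .   bit 17 = 0  t=0,i=0
  #.... -> #   bit 16 = 1  t=1,i=7
  .#### -> .   bit 15 = 0  t=0,i=3
  .###. -> #   bit 14 = 1  t=5,i=5
  .##.# -> .   bit 13 = 0  t=9,i=2
  .##.. -> #   bit 12 = 1  t=0,i=10
  .#.## -> .   bit 11 = 0  t=5,i=3
  .#.#. -> .   bit 10 = 0  t=2,i=4
  .#..# -> .   bit 9 = 0  t=1,i=2
  .#... -> #   bit 8 = 1  t=2,i=8
  ..### -> .   bit 7 = 0  t=0,i=2
  ..##. -> .   bit 6 = 0  t=1,i=4
  ..#.# -> .   bit 5 = 0  t=2,i=3
  ..#.. -> .   bit 4 = 0  t=1,i=1
  ...## -> #   bit 3 = 1  t=0,i=1
  ...#. -> .   bit 2 = 0  t=1,i=9
  ....# -> .   bit 1 = 0  t=1,i=8
  ..... -> .   bit 0 = 0  t=3,i=5
  bits 10000110100011010101000100001000 = 2257408264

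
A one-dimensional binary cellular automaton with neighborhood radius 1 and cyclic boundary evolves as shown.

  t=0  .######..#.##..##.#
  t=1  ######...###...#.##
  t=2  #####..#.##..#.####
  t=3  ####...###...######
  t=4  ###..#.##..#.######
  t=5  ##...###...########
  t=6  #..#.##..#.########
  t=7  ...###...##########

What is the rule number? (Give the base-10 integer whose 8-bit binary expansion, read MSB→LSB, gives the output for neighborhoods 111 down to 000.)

173

  nb ###: next=#  (t=0,i=2, bit7=1)
  nb ##.: next=.  (t=0,i=6, bit6=0)
  nb #.#: next=#  (t=0,i=0, bit5=1)
  nb #..: next=.  (t=0,i=7, bit4=0)
  nb .##: next=#  (t=0,i=1, bit3=1)
  nb .#.: next=#  (t=0,i=9, bit2=1)
  nb ..#: next=.  (t=0,i=8, bit1=0)
  nb ...: next=#  (t=1,i=7, bit0=1)
  bits 10101101 = 173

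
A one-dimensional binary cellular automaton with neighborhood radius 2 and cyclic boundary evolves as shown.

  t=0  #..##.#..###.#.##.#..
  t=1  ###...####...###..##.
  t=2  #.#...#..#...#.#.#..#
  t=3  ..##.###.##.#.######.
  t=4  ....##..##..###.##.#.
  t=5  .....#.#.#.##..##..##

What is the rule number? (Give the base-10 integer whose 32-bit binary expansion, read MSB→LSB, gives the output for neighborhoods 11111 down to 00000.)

2566397844

  nb #####: next=#  (t=3,i=16, bit31=1)
  nb ####.: next=.  (t=1,i=8, bit30=0)
  nb ###.#: next=.  (t=0,i=11, bit29=0)
  nb ###..: next=#  (t=1,i=2, bit28=1)
  nb ##.##: next=#  (t=1,i=20, bit27=1)
  nb ##.#.: next=.  (t=0,i=5, bit26=0)
  nb ##..#: next=.  (t=1,i=16, bit25=0)
  nb ##...: next=.  (t=1,i=3, bit24=0)
  nb #.###: next=#  (t=1,i=0, bit23=1)
  nb #.##.: next=#  (t=0,i=15, bit22=1)
  nb #.#.#: next=#  (t=0,i=13, bit21=1)
  nb #.#..: next=#  (t=0,i=6, bit20=1)
  nb #..##: next=#  (t=0,i=2, bit19=1)
  nb #..#.: next=.  (t=0,i=20, bit18=0)
  nb #...#: next=.  (t=1,i=4, bit17=0)
  nb #....: next=.  (t=4,i=0, bit16=0)
  nb .####: next=.  (t=1,i=7, bit15=0)
  nb .###.: next=.  (t=0,i=10, bit14=0)
  nb .##.#: next=.  (t=0,i=4, bit13=0)
  nb .##..: next=#  (t=4,i=5, bit12=1)
  nb .#.##: next=#  (t=0,i=14, bit11=1)
  nb .#.#.: next=#  (t=2,i=14, bit10=1)
  nb .#..#: next=#  (t=0,i=1, bit9=1)
  nb .#...: next=#  (t=2,i=3, bit8=1)
  nb ..###: next=#  (t=0,i=9, bit7=1)
  nb ..##.: next=.  (t=0,i=3, bit6=0)
  nb ..#.#: next=.  (t=2,i=13, bit5=0)
  nb ..#..: next=#  (t=0,i=0, bit4=1)
  nb ...##: next=.  (t=1,i=5, bit3=0)
  nb ...#.: next=#  (t=2,i=5, bit2=1)
  nb ....#: next=.  (t=4,i=2, bit1=0)
  nb .....: next=.  (t=4,i=1, bit0=0)
  bits 10011000111110000001111110010100 = 2566397844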